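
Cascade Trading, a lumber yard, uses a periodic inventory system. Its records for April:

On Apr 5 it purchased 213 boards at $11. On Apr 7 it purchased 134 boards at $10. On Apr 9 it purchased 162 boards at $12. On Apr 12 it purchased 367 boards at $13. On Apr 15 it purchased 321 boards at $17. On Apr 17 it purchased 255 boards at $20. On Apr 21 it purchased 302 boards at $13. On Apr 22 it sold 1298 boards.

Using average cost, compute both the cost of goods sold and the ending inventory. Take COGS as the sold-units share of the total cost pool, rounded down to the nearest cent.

COGS = $18,412.50; ending inventory = $6,468.50

Apr 22, sell 1298: 1298/1754 × $24,881.00 → $18,412.50
Ending inventory (cost pool remaining) = $6,468.50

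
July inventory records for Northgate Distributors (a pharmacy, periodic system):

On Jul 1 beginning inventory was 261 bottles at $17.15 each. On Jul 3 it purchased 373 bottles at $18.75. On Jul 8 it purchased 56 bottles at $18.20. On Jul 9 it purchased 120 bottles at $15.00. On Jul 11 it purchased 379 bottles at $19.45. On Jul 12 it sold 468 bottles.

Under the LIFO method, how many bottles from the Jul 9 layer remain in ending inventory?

31

Jul 12, 468 sold [LIFO — newest first]: 379 @ $19.45 + 89 @ $15.00 = $8,706.55
Ending inventory: 261 @ $17.15 + 373 @ $18.75 + 56 @ $18.20 + 31 @ $15.00 = $12,954.10
Check: goods available $21,660.65 = COGS $8,706.55 + ending $12,954.10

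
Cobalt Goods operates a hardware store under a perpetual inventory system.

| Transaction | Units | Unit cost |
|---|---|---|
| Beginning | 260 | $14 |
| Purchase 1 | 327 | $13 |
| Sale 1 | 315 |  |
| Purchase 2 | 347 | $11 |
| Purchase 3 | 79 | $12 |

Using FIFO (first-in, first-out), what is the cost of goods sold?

Sale 1 (315) [FIFO — oldest first]: 260 @ $14 + 55 @ $13 = $4,355
Ending inventory: 272 @ $13 + 347 @ $11 + 79 @ $12 = $8,301

COGS = $4,355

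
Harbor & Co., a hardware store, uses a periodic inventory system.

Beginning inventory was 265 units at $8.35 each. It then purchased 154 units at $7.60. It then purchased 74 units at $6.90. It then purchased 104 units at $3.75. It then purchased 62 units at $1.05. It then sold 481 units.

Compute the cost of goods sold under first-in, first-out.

COGS = $3,810.95

Sale 1 (481) [FIFO — oldest first]: 265 @ $8.35 + 154 @ $7.60 + 62 @ $6.90 = $3,810.95
Ending inventory: 12 @ $6.90 + 104 @ $3.75 + 62 @ $1.05 = $537.90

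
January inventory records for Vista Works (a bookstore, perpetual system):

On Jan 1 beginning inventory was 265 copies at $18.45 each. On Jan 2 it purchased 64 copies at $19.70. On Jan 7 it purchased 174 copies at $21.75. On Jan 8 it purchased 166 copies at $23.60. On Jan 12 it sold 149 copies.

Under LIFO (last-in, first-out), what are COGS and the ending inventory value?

COGS = $3,516.40; ending inventory = $10,335.75

Jan 12, 149 sold [LIFO — newest first]: 149 @ $23.60 = $3,516.40
Ending inventory: 265 @ $18.45 + 64 @ $19.70 + 174 @ $21.75 + 17 @ $23.60 = $10,335.75
Check: goods available $13,852.15 = COGS $3,516.40 + ending $10,335.75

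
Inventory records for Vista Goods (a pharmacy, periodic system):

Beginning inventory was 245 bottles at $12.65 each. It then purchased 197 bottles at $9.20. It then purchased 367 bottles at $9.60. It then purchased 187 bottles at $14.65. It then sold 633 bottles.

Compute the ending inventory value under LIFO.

Ending inventory = $4,184.85

Sale 1 (633) [LIFO — newest first]: 187 @ $14.65 + 367 @ $9.60 + 79 @ $9.20 = $6,989.55
Ending inventory: 245 @ $12.65 + 118 @ $9.20 = $4,184.85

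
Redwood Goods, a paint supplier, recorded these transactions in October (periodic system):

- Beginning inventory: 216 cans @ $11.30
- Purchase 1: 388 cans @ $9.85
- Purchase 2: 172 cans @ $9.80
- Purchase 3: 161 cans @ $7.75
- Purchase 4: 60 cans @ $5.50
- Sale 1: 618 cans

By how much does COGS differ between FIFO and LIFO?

$920.20

FIFO COGS: 216 @ $11.30 + 388 @ $9.85 + 14 @ $9.80 = $6,399.80
LIFO COGS: 60 @ $5.50 + 161 @ $7.75 + 172 @ $9.80 + 225 @ $9.85 = $5,479.60
Difference = |$6,399.80 − $5,479.60| = $920.20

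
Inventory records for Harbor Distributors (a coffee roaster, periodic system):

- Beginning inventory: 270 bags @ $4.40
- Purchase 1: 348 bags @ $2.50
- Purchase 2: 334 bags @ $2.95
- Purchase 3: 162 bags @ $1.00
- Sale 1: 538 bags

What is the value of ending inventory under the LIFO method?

Ending inventory = $1,953.00

Sale 1 (538) [LIFO — newest first]: 162 @ $1.00 + 334 @ $2.95 + 42 @ $2.50 = $1,252.30
Ending inventory: 270 @ $4.40 + 306 @ $2.50 = $1,953.00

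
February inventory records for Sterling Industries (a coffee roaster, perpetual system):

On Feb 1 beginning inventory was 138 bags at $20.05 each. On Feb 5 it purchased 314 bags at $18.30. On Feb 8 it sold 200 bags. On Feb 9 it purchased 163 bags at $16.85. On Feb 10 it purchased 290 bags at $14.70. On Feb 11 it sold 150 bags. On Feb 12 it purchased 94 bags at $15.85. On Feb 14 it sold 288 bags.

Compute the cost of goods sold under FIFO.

COGS = $11,597.75

Feb 8, 200 sold [FIFO — oldest first]: 138 @ $20.05 + 62 @ $18.30 = $3,901.50
Feb 11, 150 sold [FIFO — oldest first]: 150 @ $18.30 = $2,745.00
Feb 14, 288 sold [FIFO — oldest first]: 102 @ $18.30 + 163 @ $16.85 + 23 @ $14.70 = $4,951.25
Total COGS = $3,901.50 + $2,745.00 + $4,951.25 = $11,597.75
Ending inventory: 267 @ $14.70 + 94 @ $15.85 = $5,414.80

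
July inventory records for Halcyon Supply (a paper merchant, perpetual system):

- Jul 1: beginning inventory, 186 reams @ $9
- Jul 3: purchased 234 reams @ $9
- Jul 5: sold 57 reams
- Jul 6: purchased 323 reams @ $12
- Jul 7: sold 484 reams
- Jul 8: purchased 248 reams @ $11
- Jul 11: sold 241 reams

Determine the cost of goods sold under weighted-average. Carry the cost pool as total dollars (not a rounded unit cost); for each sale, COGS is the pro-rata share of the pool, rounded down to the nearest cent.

After Jul 1: 186 on hand, pool $1,674.00 (≈ $9.0000 each)
After Jul 3: 420 on hand, pool $3,780.00 (≈ $9.0000 each)
Jul 5, sell 57: 57/420 × $3,780.00 → $513.00
After Jul 6: 686 on hand, pool $7,143.00 (≈ $10.4125 each)
Jul 7, sell 484: 484/686 × $7,143.00 → $5,039.66
After Jul 8: 450 on hand, pool $4,831.34 (≈ $10.7363 each)
Jul 11, sell 241: 241/450 × $4,831.34 → $2,587.45
Total COGS = $513.00 + $5,039.66 + $2,587.45 = $8,140.11
Ending inventory (cost pool remaining) = $2,243.89

COGS = $8,140.11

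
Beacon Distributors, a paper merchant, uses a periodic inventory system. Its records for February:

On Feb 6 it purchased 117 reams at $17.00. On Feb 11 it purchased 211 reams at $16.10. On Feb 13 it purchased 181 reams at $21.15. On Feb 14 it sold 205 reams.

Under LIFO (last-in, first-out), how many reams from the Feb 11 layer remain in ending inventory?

Feb 14, 205 sold [LIFO — newest first]: 181 @ $21.15 + 24 @ $16.10 = $4,214.55
Ending inventory: 117 @ $17.00 + 187 @ $16.10 = $4,999.70

187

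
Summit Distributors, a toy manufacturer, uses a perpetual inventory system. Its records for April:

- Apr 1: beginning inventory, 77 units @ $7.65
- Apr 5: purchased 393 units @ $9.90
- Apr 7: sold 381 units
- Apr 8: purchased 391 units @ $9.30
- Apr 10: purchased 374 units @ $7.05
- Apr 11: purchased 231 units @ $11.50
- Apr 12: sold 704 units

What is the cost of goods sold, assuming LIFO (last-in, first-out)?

Apr 7, 381 sold [LIFO — newest first]: 381 @ $9.90 = $3,771.90
Apr 12, 704 sold [LIFO — newest first]: 231 @ $11.50 + 374 @ $7.05 + 99 @ $9.30 = $6,213.90
Total COGS = $3,771.90 + $6,213.90 = $9,985.80
Ending inventory: 77 @ $7.65 + 12 @ $9.90 + 292 @ $9.30 = $3,423.45

COGS = $9,985.80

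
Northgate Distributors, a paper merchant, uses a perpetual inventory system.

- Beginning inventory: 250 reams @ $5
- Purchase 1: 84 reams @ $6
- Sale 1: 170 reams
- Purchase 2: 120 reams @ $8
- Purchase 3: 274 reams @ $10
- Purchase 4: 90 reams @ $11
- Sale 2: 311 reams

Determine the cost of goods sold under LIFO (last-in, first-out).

Sale 1 (170) [LIFO — newest first]: 84 @ $6 + 86 @ $5 = $934
Sale 2 (311) [LIFO — newest first]: 90 @ $11 + 221 @ $10 = $3,200
Total COGS = $934 + $3,200 = $4,134
Ending inventory: 164 @ $5 + 120 @ $8 + 53 @ $10 = $2,310

COGS = $4,134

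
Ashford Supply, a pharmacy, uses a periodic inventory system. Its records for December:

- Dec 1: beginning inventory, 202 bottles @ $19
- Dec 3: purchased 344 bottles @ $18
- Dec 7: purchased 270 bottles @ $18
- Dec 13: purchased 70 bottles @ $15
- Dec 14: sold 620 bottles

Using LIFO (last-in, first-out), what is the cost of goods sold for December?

Dec 14, 620 sold [LIFO — newest first]: 70 @ $15 + 270 @ $18 + 280 @ $18 = $10,950
Ending inventory: 202 @ $19 + 64 @ $18 = $4,990

COGS = $10,950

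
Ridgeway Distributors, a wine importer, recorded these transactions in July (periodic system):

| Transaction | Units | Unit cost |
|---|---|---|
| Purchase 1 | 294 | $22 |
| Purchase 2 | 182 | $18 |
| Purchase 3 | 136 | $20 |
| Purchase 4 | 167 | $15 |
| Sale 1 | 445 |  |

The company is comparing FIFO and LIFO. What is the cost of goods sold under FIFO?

COGS = $9,186

FIFO COGS: 294 @ $22 + 151 @ $18 = $9,186
LIFO COGS: 167 @ $15 + 136 @ $20 + 142 @ $18 = $7,781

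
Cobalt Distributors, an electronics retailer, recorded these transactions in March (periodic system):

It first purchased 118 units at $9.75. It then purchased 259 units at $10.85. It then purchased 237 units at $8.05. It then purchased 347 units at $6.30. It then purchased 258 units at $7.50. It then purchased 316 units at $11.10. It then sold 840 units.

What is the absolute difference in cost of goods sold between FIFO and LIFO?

$173.90

FIFO COGS: 118 @ $9.75 + 259 @ $10.85 + 237 @ $8.05 + 226 @ $6.30 = $7,292.30
LIFO COGS: 316 @ $11.10 + 258 @ $7.50 + 266 @ $6.30 = $7,118.40
Difference = |$7,292.30 − $7,118.40| = $173.90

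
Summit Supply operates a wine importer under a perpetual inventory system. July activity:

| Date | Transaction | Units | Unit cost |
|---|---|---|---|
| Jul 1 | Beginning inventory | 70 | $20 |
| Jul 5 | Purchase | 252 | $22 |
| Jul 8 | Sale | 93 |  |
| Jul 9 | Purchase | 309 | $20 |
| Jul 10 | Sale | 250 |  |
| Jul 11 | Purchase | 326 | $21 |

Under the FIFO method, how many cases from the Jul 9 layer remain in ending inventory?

Jul 8, 93 sold [FIFO — oldest first]: 70 @ $20 + 23 @ $22 = $1,906
Jul 10, 250 sold [FIFO — oldest first]: 229 @ $22 + 21 @ $20 = $5,458
Total COGS = $1,906 + $5,458 = $7,364
Ending inventory: 288 @ $20 + 326 @ $21 = $12,606

288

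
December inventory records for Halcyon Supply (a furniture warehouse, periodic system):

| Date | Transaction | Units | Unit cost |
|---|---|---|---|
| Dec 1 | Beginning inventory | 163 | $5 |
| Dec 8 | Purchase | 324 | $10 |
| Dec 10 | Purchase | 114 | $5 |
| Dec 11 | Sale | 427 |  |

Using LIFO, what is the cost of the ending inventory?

Dec 11, 427 sold [LIFO — newest first]: 114 @ $5 + 313 @ $10 = $3,700
Ending inventory: 163 @ $5 + 11 @ $10 = $925

Ending inventory = $925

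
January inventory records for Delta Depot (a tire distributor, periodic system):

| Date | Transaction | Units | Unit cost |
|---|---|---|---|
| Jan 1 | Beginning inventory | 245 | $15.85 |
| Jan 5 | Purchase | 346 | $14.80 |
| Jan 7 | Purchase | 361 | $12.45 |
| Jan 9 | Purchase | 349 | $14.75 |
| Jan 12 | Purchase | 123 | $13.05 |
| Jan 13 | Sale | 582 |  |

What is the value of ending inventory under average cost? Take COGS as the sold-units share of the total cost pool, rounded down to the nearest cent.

Ending inventory = $11,974.50

Jan 13, sell 582: 582/1424 × $20,251.40 → $8,276.90
Ending inventory (cost pool remaining) = $11,974.50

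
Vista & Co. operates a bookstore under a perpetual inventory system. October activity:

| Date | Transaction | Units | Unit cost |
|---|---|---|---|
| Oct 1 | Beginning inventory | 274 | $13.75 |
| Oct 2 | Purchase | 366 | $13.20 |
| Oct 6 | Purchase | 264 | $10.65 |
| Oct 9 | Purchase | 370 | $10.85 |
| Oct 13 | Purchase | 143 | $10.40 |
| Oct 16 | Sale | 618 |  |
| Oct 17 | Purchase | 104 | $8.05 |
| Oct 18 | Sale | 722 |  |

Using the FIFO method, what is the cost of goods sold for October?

Oct 16, 618 sold [FIFO — oldest first]: 274 @ $13.75 + 344 @ $13.20 = $8,308.30
Oct 18, 722 sold [FIFO — oldest first]: 22 @ $13.20 + 264 @ $10.65 + 370 @ $10.85 + 66 @ $10.40 = $7,802.90
Total COGS = $8,308.30 + $7,802.90 = $16,111.20
Ending inventory: 77 @ $10.40 + 104 @ $8.05 = $1,638.00

COGS = $16,111.20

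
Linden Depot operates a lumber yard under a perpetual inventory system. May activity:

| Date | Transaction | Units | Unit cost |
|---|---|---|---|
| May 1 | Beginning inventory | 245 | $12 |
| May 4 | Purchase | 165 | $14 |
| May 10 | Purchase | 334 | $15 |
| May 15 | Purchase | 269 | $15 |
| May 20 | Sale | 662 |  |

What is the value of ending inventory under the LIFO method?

May 20, 662 sold [LIFO — newest first]: 269 @ $15 + 334 @ $15 + 59 @ $14 = $9,871
Ending inventory: 245 @ $12 + 106 @ $14 = $4,424
Check: goods available $14,295 = COGS $9,871 + ending $4,424

Ending inventory = $4,424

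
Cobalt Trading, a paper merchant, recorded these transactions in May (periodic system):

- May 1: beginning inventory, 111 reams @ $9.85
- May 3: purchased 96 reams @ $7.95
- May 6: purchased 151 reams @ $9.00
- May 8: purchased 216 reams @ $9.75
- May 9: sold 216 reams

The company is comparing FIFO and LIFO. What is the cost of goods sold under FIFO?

COGS = $1,937.55

FIFO COGS: 111 @ $9.85 + 96 @ $7.95 + 9 @ $9.00 = $1,937.55
LIFO COGS: 216 @ $9.75 = $2,106.00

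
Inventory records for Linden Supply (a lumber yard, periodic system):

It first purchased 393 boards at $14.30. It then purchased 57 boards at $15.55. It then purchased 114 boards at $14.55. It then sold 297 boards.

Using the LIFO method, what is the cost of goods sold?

Sale 1 (297) [LIFO — newest first]: 114 @ $14.55 + 57 @ $15.55 + 126 @ $14.30 = $4,346.85
Ending inventory: 267 @ $14.30 = $3,818.10

COGS = $4,346.85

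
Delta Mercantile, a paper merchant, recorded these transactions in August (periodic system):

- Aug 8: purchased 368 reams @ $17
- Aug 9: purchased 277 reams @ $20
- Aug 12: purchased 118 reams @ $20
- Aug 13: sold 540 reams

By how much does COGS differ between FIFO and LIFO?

$669

FIFO COGS: 368 @ $17 + 172 @ $20 = $9,696
LIFO COGS: 118 @ $20 + 277 @ $20 + 145 @ $17 = $10,365
Difference = |$9,696 − $10,365| = $669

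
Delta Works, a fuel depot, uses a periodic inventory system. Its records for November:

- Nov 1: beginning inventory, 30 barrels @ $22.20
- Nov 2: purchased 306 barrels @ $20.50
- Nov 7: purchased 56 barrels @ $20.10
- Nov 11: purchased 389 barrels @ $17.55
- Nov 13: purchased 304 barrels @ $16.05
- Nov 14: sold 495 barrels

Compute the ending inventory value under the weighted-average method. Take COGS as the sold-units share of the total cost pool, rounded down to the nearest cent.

Ending inventory = $10,750.92

Nov 14, sell 495: 495/1085 × $19,770.75 → $9,019.83
Ending inventory (cost pool remaining) = $10,750.92
Check: goods available $19,770.75 = COGS $9,019.83 + ending $10,750.92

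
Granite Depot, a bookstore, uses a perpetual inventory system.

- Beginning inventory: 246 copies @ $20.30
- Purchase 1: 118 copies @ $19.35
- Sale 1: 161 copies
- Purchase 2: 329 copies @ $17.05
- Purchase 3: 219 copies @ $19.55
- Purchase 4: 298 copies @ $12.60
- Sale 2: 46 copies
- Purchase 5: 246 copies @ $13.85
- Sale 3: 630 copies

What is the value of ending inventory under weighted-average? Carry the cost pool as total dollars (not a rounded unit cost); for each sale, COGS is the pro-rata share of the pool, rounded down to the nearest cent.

Ending inventory = $10,077.89

After Beginning: 246 on hand, pool $4,993.80 (≈ $20.3000 each)
After Purchase 1: 364 on hand, pool $7,277.10 (≈ $19.9920 each)
Sale 1, sell 161: 161/364 × $7,277.10 → $3,218.71
After Purchase 2: 532 on hand, pool $9,667.84 (≈ $18.1726 each)
After Purchase 3: 751 on hand, pool $13,949.29 (≈ $18.5743 each)
After Purchase 4: 1049 on hand, pool $17,704.09 (≈ $16.8771 each)
Sale 2, sell 46: 46/1049 × $17,704.09 → $776.34
After Purchase 5: 1249 on hand, pool $20,334.85 (≈ $16.2809 each)
Sale 3, sell 630: 630/1249 × $20,334.85 → $10,256.96
Total COGS = $3,218.71 + $776.34 + $10,256.96 = $14,252.01
Ending inventory (cost pool remaining) = $10,077.89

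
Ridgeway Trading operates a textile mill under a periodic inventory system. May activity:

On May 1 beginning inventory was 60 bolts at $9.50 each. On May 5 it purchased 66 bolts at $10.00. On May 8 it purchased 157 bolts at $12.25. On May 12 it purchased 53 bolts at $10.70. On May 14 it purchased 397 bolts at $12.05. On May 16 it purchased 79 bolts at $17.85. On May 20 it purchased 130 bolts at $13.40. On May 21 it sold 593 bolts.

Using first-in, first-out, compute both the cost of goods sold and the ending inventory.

COGS = $6,817.20; ending inventory = $4,839.15

May 21, 593 sold [FIFO — oldest first]: 60 @ $9.50 + 66 @ $10.00 + 157 @ $12.25 + 53 @ $10.70 + 257 @ $12.05 = $6,817.20
Ending inventory: 140 @ $12.05 + 79 @ $17.85 + 130 @ $13.40 = $4,839.15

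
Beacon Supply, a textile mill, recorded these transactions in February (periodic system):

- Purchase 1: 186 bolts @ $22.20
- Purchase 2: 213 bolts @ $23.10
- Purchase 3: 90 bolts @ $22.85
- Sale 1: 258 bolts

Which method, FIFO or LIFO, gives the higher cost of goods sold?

FIFO COGS: 186 @ $22.20 + 72 @ $23.10 = $5,792.40
LIFO COGS: 90 @ $22.85 + 168 @ $23.10 = $5,937.30

LIFO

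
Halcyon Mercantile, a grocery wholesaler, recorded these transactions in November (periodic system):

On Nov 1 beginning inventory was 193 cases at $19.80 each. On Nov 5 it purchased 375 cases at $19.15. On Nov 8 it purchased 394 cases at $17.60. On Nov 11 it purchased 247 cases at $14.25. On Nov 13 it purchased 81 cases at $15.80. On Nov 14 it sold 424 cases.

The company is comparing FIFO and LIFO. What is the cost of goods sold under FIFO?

FIFO COGS: 193 @ $19.80 + 231 @ $19.15 = $8,245.05
LIFO COGS: 81 @ $15.80 + 247 @ $14.25 + 96 @ $17.60 = $6,489.15

COGS = $8,245.05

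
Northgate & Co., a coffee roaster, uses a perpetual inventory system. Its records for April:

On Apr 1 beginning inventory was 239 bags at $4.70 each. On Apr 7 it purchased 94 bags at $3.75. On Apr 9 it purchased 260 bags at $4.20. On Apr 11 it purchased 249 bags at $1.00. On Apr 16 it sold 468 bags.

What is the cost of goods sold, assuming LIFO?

Apr 16, 468 sold [LIFO — newest first]: 249 @ $1.00 + 219 @ $4.20 = $1,168.80
Ending inventory: 239 @ $4.70 + 94 @ $3.75 + 41 @ $4.20 = $1,648.00

COGS = $1,168.80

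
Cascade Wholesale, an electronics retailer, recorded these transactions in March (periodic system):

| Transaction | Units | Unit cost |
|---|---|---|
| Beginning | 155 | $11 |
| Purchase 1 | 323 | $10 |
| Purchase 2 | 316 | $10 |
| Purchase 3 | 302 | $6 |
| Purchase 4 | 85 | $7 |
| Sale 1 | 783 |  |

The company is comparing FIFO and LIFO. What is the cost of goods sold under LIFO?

FIFO COGS: 155 @ $11 + 323 @ $10 + 305 @ $10 = $7,985
LIFO COGS: 85 @ $7 + 302 @ $6 + 316 @ $10 + 80 @ $10 = $6,367

COGS = $6,367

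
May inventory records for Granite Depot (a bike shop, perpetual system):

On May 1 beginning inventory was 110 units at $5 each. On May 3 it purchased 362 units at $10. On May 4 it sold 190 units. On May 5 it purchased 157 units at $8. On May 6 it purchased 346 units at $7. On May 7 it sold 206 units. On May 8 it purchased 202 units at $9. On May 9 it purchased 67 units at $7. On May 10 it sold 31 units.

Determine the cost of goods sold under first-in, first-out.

May 4, 190 sold [FIFO — oldest first]: 110 @ $5 + 80 @ $10 = $1,350
May 7, 206 sold [FIFO — oldest first]: 206 @ $10 = $2,060
May 10, 31 sold [FIFO — oldest first]: 31 @ $10 = $310
Total COGS = $1,350 + $2,060 + $310 = $3,720
Ending inventory: 45 @ $10 + 157 @ $8 + 346 @ $7 + 202 @ $9 + 67 @ $7 = $6,415
Check: goods available $10,135 = COGS $3,720 + ending $6,415

COGS = $3,720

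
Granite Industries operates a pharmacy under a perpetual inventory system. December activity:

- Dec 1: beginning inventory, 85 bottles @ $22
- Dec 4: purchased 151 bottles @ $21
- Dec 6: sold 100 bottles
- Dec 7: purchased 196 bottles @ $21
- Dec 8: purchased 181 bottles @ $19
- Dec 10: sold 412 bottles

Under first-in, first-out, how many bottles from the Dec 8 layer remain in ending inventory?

101

Dec 6, 100 sold [FIFO — oldest first]: 85 @ $22 + 15 @ $21 = $2,185
Dec 10, 412 sold [FIFO — oldest first]: 136 @ $21 + 196 @ $21 + 80 @ $19 = $8,492
Total COGS = $2,185 + $8,492 = $10,677
Ending inventory: 101 @ $19 = $1,919
Check: goods available $12,596 = COGS $10,677 + ending $1,919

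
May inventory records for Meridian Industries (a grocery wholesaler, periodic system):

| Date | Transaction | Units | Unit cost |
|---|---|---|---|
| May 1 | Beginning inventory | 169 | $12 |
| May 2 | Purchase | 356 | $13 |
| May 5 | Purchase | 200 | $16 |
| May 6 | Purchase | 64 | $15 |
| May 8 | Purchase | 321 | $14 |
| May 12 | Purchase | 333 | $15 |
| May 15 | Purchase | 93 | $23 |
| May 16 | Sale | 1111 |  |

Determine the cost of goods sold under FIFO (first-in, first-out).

May 16, 1111 sold [FIFO — oldest first]: 169 @ $12 + 356 @ $13 + 200 @ $16 + 64 @ $15 + 321 @ $14 + 1 @ $15 = $15,325
Ending inventory: 332 @ $15 + 93 @ $23 = $7,119

COGS = $15,325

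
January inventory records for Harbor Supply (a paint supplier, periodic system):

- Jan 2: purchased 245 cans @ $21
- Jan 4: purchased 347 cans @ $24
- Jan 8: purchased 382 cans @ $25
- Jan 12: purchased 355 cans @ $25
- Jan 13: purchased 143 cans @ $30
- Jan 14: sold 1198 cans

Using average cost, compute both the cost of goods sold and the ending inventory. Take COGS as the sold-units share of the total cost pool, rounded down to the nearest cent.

COGS = $29,451.91; ending inventory = $6,736.09

Jan 14, sell 1198: 1198/1472 × $36,188.00 → $29,451.91
Ending inventory (cost pool remaining) = $6,736.09
Check: goods available $36,188.00 = COGS $29,451.91 + ending $6,736.09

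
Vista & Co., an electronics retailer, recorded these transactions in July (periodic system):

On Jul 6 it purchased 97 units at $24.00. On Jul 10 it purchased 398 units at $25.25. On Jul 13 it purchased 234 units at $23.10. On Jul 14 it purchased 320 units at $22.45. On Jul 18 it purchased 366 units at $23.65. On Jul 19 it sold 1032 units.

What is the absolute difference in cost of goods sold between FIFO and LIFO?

$511.95

FIFO COGS: 97 @ $24.00 + 398 @ $25.25 + 234 @ $23.10 + 303 @ $22.45 = $24,585.25
LIFO COGS: 366 @ $23.65 + 320 @ $22.45 + 234 @ $23.10 + 112 @ $25.25 = $24,073.30
Difference = |$24,585.25 − $24,073.30| = $511.95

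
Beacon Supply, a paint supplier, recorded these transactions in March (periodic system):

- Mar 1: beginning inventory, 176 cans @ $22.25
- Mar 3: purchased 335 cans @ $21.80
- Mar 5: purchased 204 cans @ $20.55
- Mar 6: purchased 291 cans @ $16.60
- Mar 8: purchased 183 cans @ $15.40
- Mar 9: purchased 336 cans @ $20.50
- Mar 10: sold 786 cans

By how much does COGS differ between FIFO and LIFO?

$2,451.40

FIFO COGS: 176 @ $22.25 + 335 @ $21.80 + 204 @ $20.55 + 71 @ $16.60 = $16,589.80
LIFO COGS: 336 @ $20.50 + 183 @ $15.40 + 267 @ $16.60 = $14,138.40
Difference = |$16,589.80 − $14,138.40| = $2,451.40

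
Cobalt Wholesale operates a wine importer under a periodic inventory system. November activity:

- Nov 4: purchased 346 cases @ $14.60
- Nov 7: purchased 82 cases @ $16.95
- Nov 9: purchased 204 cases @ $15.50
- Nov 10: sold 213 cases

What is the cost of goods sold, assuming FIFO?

Nov 10, 213 sold [FIFO — oldest first]: 213 @ $14.60 = $3,109.80
Ending inventory: 133 @ $14.60 + 82 @ $16.95 + 204 @ $15.50 = $6,493.70

COGS = $3,109.80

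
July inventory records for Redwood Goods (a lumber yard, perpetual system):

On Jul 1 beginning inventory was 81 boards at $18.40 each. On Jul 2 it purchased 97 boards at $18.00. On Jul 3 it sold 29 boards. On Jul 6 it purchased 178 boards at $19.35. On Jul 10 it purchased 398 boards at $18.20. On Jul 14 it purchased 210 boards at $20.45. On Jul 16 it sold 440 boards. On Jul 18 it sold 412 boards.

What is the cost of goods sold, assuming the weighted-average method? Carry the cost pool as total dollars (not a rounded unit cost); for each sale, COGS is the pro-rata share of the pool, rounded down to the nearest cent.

COGS = $16,648.32

After Jul 1: 81 on hand, pool $1,490.40 (≈ $18.4000 each)
After Jul 2: 178 on hand, pool $3,236.40 (≈ $18.1820 each)
Jul 3, sell 29: 29/178 × $3,236.40 → $527.27
After Jul 6: 327 on hand, pool $6,153.43 (≈ $18.8178 each)
After Jul 10: 725 on hand, pool $13,397.03 (≈ $18.4787 each)
After Jul 14: 935 on hand, pool $17,691.53 (≈ $18.9214 each)
Jul 16, sell 440: 440/935 × $17,691.53 → $8,325.42
Jul 18, sell 412: 412/495 × $9,366.11 → $7,795.63
Total COGS = $527.27 + $8,325.42 + $7,795.63 = $16,648.32
Ending inventory (cost pool remaining) = $1,570.48
Check: goods available $18,218.80 = COGS $16,648.32 + ending $1,570.48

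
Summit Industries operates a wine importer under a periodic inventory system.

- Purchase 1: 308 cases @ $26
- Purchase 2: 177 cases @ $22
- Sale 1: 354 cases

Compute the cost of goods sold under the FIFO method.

COGS = $9,020

Sale 1 (354) [FIFO — oldest first]: 308 @ $26 + 46 @ $22 = $9,020
Ending inventory: 131 @ $22 = $2,882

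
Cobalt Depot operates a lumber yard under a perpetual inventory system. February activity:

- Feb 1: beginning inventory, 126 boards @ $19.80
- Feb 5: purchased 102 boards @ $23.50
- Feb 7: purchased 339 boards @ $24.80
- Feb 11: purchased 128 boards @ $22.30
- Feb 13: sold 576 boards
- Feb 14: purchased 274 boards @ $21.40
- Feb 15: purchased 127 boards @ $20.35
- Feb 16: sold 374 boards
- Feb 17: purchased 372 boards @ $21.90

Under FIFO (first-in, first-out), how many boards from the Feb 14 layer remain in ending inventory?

19

Feb 13, 576 sold [FIFO — oldest first]: 126 @ $19.80 + 102 @ $23.50 + 339 @ $24.80 + 9 @ $22.30 = $13,499.70
Feb 16, 374 sold [FIFO — oldest first]: 119 @ $22.30 + 255 @ $21.40 = $8,110.70
Total COGS = $13,499.70 + $8,110.70 = $21,610.40
Ending inventory: 19 @ $21.40 + 127 @ $20.35 + 372 @ $21.90 = $11,137.85
Check: goods available $32,748.25 = COGS $21,610.40 + ending $11,137.85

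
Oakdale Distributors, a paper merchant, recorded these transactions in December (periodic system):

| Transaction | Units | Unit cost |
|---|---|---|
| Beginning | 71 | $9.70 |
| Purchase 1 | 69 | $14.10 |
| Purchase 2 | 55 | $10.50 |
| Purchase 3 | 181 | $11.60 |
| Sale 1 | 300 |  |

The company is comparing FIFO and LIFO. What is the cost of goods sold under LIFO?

FIFO COGS: 71 @ $9.70 + 69 @ $14.10 + 55 @ $10.50 + 105 @ $11.60 = $3,457.10
LIFO COGS: 181 @ $11.60 + 55 @ $10.50 + 64 @ $14.10 = $3,579.50

COGS = $3,579.50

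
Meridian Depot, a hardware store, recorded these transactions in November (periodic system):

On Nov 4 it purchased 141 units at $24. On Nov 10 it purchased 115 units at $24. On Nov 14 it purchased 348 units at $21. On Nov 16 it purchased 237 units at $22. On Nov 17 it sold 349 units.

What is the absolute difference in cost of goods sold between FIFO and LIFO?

FIFO COGS: 141 @ $24 + 115 @ $24 + 93 @ $21 = $8,097
LIFO COGS: 237 @ $22 + 112 @ $21 = $7,566
Difference = |$8,097 − $7,566| = $531

$531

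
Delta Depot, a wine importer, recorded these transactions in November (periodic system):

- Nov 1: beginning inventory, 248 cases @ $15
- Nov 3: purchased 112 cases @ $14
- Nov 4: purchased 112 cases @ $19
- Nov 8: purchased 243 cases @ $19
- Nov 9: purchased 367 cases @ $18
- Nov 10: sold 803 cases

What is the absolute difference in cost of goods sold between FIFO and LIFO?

FIFO COGS: 248 @ $15 + 112 @ $14 + 112 @ $19 + 243 @ $19 + 88 @ $18 = $13,617
LIFO COGS: 367 @ $18 + 243 @ $19 + 112 @ $19 + 81 @ $14 = $14,485
Difference = |$13,617 − $14,485| = $868

$868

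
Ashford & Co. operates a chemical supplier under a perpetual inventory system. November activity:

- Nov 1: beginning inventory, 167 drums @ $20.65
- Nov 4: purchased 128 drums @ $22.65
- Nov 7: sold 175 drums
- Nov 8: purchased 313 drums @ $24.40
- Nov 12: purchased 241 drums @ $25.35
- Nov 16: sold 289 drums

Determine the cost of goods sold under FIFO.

Nov 7, 175 sold [FIFO — oldest first]: 167 @ $20.65 + 8 @ $22.65 = $3,629.75
Nov 16, 289 sold [FIFO — oldest first]: 120 @ $22.65 + 169 @ $24.40 = $6,841.60
Total COGS = $3,629.75 + $6,841.60 = $10,471.35
Ending inventory: 144 @ $24.40 + 241 @ $25.35 = $9,622.95
Check: goods available $20,094.30 = COGS $10,471.35 + ending $9,622.95

COGS = $10,471.35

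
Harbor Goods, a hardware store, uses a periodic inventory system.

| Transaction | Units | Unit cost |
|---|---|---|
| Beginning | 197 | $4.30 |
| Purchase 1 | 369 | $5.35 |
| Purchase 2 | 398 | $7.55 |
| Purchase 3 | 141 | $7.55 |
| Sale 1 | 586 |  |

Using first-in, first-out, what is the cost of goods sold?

Sale 1 (586) [FIFO — oldest first]: 197 @ $4.30 + 369 @ $5.35 + 20 @ $7.55 = $2,972.25
Ending inventory: 378 @ $7.55 + 141 @ $7.55 = $3,918.45

COGS = $2,972.25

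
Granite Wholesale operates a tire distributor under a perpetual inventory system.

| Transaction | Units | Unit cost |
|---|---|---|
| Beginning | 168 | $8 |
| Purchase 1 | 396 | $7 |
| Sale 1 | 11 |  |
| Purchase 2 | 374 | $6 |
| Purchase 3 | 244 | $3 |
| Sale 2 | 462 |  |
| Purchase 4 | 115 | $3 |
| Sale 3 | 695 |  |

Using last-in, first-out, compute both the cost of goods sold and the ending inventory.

COGS = $6,405; ending inventory = $1,032

Sale 1 (11) [LIFO — newest first]: 11 @ $7 = $77
Sale 2 (462) [LIFO — newest first]: 244 @ $3 + 218 @ $6 = $2,040
Sale 3 (695) [LIFO — newest first]: 115 @ $3 + 156 @ $6 + 385 @ $7 + 39 @ $8 = $4,288
Total COGS = $77 + $2,040 + $4,288 = $6,405
Ending inventory: 129 @ $8 = $1,032
Check: goods available $7,437 = COGS $6,405 + ending $1,032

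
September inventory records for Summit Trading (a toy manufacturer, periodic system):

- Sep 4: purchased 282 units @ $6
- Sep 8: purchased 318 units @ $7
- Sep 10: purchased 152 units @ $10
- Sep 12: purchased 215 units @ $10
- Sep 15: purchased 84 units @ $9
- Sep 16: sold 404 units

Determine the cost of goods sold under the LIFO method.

COGS = $3,956

Sep 16, 404 sold [LIFO — newest first]: 84 @ $9 + 215 @ $10 + 105 @ $10 = $3,956
Ending inventory: 282 @ $6 + 318 @ $7 + 47 @ $10 = $4,388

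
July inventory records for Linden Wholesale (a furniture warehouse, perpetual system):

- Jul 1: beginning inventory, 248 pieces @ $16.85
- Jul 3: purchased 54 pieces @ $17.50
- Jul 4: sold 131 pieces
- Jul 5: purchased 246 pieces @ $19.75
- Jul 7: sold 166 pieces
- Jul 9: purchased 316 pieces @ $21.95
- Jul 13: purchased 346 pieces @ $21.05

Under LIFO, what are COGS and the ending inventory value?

Jul 4, 131 sold [LIFO — newest first]: 54 @ $17.50 + 77 @ $16.85 = $2,242.45
Jul 7, 166 sold [LIFO — newest first]: 166 @ $19.75 = $3,278.50
Total COGS = $2,242.45 + $3,278.50 = $5,520.95
Ending inventory: 171 @ $16.85 + 80 @ $19.75 + 316 @ $21.95 + 346 @ $21.05 = $18,680.85

COGS = $5,520.95; ending inventory = $18,680.85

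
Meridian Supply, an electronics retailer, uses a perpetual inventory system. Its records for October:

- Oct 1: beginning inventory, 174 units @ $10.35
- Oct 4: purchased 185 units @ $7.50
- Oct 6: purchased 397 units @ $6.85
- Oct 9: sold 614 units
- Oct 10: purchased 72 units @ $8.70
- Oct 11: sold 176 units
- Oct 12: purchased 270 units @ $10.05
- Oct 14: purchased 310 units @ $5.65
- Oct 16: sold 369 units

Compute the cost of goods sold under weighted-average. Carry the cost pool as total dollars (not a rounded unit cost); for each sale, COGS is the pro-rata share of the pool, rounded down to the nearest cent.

After Oct 1: 174 on hand, pool $1,800.90 (≈ $10.3500 each)
After Oct 4: 359 on hand, pool $3,188.40 (≈ $8.8813 each)
After Oct 6: 756 on hand, pool $5,907.85 (≈ $7.8146 each)
Oct 9, sell 614: 614/756 × $5,907.85 → $4,798.17
After Oct 10: 214 on hand, pool $1,736.08 (≈ $8.1125 each)
Oct 11, sell 176: 176/214 × $1,736.08 → $1,427.80
After Oct 12: 308 on hand, pool $3,021.78 (≈ $9.8110 each)
After Oct 14: 618 on hand, pool $4,773.28 (≈ $7.7238 each)
Oct 16, sell 369: 369/618 × $4,773.28 → $2,850.06
Total COGS = $4,798.17 + $1,427.80 + $2,850.06 = $9,076.03
Ending inventory (cost pool remaining) = $1,923.22
Check: goods available $10,999.25 = COGS $9,076.03 + ending $1,923.22

COGS = $9,076.03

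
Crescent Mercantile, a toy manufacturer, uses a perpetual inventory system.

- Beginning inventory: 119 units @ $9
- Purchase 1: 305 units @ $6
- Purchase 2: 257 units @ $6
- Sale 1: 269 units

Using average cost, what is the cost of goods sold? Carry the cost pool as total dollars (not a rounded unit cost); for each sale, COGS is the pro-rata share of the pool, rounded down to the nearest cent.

After Beginning: 119 on hand, pool $1,071.00 (≈ $9.0000 each)
After Purchase 1: 424 on hand, pool $2,901.00 (≈ $6.8420 each)
After Purchase 2: 681 on hand, pool $4,443.00 (≈ $6.5242 each)
Sale 1, sell 269: 269/681 × $4,443.00 → $1,755.01
Ending inventory (cost pool remaining) = $2,687.99
Check: goods available $4,443.00 = COGS $1,755.01 + ending $2,687.99

COGS = $1,755.01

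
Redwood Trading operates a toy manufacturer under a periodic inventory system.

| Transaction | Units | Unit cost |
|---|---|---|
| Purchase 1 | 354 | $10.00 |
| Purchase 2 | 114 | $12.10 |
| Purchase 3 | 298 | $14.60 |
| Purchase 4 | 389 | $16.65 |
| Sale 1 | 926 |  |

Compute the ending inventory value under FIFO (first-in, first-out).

Sale 1 (926) [FIFO — oldest first]: 354 @ $10.00 + 114 @ $12.10 + 298 @ $14.60 + 160 @ $16.65 = $11,934.20
Ending inventory: 229 @ $16.65 = $3,812.85

Ending inventory = $3,812.85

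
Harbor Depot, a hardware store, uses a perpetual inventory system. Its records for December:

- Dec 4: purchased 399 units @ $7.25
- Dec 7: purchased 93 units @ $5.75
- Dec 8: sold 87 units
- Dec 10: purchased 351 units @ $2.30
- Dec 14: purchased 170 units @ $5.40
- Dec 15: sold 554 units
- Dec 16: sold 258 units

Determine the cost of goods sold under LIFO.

Dec 8, 87 sold [LIFO — newest first]: 87 @ $5.75 = $500.25
Dec 15, 554 sold [LIFO — newest first]: 170 @ $5.40 + 351 @ $2.30 + 6 @ $5.75 + 27 @ $7.25 = $1,955.55
Dec 16, 258 sold [LIFO — newest first]: 258 @ $7.25 = $1,870.50
Total COGS = $500.25 + $1,955.55 + $1,870.50 = $4,326.30
Ending inventory: 114 @ $7.25 = $826.50
Check: goods available $5,152.80 = COGS $4,326.30 + ending $826.50

COGS = $4,326.30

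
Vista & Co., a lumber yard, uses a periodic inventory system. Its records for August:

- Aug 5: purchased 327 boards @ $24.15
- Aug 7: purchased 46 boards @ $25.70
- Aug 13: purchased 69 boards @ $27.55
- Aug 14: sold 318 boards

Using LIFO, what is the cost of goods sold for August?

COGS = $7,985.60

Aug 14, 318 sold [LIFO — newest first]: 69 @ $27.55 + 46 @ $25.70 + 203 @ $24.15 = $7,985.60
Ending inventory: 124 @ $24.15 = $2,994.60
Check: goods available $10,980.20 = COGS $7,985.60 + ending $2,994.60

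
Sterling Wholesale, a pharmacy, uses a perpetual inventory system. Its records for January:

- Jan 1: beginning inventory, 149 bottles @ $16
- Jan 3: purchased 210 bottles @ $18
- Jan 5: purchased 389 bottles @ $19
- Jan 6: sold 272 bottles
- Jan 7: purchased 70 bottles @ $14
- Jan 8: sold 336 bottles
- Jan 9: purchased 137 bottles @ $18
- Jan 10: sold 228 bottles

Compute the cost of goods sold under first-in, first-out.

COGS = $14,859

Jan 6, 272 sold [FIFO — oldest first]: 149 @ $16 + 123 @ $18 = $4,598
Jan 8, 336 sold [FIFO — oldest first]: 87 @ $18 + 249 @ $19 = $6,297
Jan 10, 228 sold [FIFO — oldest first]: 140 @ $19 + 70 @ $14 + 18 @ $18 = $3,964
Total COGS = $4,598 + $6,297 + $3,964 = $14,859
Ending inventory: 119 @ $18 = $2,142
Check: goods available $17,001 = COGS $14,859 + ending $2,142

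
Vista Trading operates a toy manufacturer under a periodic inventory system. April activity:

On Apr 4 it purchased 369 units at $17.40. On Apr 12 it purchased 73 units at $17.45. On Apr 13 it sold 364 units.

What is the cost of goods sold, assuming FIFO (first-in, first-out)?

COGS = $6,333.60

Apr 13, 364 sold [FIFO — oldest first]: 364 @ $17.40 = $6,333.60
Ending inventory: 5 @ $17.40 + 73 @ $17.45 = $1,360.85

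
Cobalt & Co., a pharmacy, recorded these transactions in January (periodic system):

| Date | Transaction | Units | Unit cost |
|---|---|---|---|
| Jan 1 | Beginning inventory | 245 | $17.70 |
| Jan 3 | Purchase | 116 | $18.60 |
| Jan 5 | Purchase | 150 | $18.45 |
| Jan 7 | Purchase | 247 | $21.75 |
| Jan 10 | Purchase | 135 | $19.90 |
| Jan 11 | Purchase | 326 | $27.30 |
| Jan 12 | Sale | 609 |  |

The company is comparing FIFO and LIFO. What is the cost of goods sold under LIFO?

FIFO COGS: 245 @ $17.70 + 116 @ $18.60 + 150 @ $18.45 + 98 @ $21.75 = $11,393.10
LIFO COGS: 326 @ $27.30 + 135 @ $19.90 + 148 @ $21.75 = $14,805.30

COGS = $14,805.30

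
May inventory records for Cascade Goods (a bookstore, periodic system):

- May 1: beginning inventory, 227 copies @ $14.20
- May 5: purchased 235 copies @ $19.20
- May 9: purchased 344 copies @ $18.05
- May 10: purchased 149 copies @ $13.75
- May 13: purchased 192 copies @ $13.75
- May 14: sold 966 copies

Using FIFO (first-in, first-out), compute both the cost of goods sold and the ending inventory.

COGS = $16,144.60; ending inventory = $2,488.75

May 14, 966 sold [FIFO — oldest first]: 227 @ $14.20 + 235 @ $19.20 + 344 @ $18.05 + 149 @ $13.75 + 11 @ $13.75 = $16,144.60
Ending inventory: 181 @ $13.75 = $2,488.75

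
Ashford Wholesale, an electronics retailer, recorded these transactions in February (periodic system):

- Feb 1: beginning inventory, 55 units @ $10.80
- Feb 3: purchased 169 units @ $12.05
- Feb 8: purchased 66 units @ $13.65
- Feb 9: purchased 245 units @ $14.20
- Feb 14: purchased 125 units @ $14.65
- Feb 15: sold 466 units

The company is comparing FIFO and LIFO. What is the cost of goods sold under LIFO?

FIFO COGS: 55 @ $10.80 + 169 @ $12.05 + 66 @ $13.65 + 176 @ $14.20 = $6,030.55
LIFO COGS: 125 @ $14.65 + 245 @ $14.20 + 66 @ $13.65 + 30 @ $12.05 = $6,572.65

COGS = $6,572.65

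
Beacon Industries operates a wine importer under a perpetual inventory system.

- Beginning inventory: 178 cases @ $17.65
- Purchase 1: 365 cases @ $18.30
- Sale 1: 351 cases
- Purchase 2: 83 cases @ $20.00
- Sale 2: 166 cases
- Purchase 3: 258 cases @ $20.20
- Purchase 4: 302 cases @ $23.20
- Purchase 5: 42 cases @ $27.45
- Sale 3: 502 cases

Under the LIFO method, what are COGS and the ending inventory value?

Sale 1 (351) [LIFO — newest first]: 351 @ $18.30 = $6,423.30
Sale 2 (166) [LIFO — newest first]: 83 @ $20.00 + 14 @ $18.30 + 69 @ $17.65 = $3,134.05
Sale 3 (502) [LIFO — newest first]: 42 @ $27.45 + 302 @ $23.20 + 158 @ $20.20 = $11,350.90
Total COGS = $6,423.30 + $3,134.05 + $11,350.90 = $20,908.25
Ending inventory: 109 @ $17.65 + 100 @ $20.20 = $3,943.85

COGS = $20,908.25; ending inventory = $3,943.85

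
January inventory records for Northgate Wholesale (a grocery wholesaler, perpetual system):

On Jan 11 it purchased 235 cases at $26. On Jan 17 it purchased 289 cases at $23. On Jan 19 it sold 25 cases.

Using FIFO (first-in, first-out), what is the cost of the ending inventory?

Ending inventory = $12,107

Jan 19, 25 sold [FIFO — oldest first]: 25 @ $26 = $650
Ending inventory: 210 @ $26 + 289 @ $23 = $12,107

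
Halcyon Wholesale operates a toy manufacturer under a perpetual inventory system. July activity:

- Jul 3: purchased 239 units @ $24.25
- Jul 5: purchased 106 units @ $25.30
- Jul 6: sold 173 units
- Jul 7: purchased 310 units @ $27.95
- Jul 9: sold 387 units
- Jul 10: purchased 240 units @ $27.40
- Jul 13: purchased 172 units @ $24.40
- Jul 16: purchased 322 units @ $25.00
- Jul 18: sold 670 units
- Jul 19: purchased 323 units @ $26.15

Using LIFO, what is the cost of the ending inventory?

Jul 6, 173 sold [LIFO — newest first]: 106 @ $25.30 + 67 @ $24.25 = $4,306.55
Jul 9, 387 sold [LIFO — newest first]: 310 @ $27.95 + 77 @ $24.25 = $10,531.75
Jul 18, 670 sold [LIFO — newest first]: 322 @ $25.00 + 172 @ $24.40 + 176 @ $27.40 = $17,069.20
Total COGS = $4,306.55 + $10,531.75 + $17,069.20 = $31,907.50
Ending inventory: 95 @ $24.25 + 64 @ $27.40 + 323 @ $26.15 = $12,503.80

Ending inventory = $12,503.80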